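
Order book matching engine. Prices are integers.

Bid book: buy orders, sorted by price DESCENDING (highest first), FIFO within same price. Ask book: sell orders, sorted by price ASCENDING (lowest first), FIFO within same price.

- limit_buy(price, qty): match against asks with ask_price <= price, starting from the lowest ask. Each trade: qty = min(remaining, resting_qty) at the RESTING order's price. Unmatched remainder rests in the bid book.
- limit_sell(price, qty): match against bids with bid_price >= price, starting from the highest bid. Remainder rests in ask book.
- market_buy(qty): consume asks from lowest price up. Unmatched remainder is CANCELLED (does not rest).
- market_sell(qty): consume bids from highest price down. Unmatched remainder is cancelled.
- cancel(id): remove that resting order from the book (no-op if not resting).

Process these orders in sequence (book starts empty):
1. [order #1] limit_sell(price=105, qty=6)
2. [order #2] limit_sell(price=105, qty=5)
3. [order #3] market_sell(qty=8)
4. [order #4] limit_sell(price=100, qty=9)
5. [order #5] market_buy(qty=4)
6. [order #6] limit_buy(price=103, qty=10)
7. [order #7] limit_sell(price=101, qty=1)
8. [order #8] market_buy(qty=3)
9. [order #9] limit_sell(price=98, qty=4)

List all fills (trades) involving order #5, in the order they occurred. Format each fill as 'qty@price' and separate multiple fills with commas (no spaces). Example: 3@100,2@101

Answer: 4@100

Derivation:
After op 1 [order #1] limit_sell(price=105, qty=6): fills=none; bids=[-] asks=[#1:6@105]
After op 2 [order #2] limit_sell(price=105, qty=5): fills=none; bids=[-] asks=[#1:6@105 #2:5@105]
After op 3 [order #3] market_sell(qty=8): fills=none; bids=[-] asks=[#1:6@105 #2:5@105]
After op 4 [order #4] limit_sell(price=100, qty=9): fills=none; bids=[-] asks=[#4:9@100 #1:6@105 #2:5@105]
After op 5 [order #5] market_buy(qty=4): fills=#5x#4:4@100; bids=[-] asks=[#4:5@100 #1:6@105 #2:5@105]
After op 6 [order #6] limit_buy(price=103, qty=10): fills=#6x#4:5@100; bids=[#6:5@103] asks=[#1:6@105 #2:5@105]
After op 7 [order #7] limit_sell(price=101, qty=1): fills=#6x#7:1@103; bids=[#6:4@103] asks=[#1:6@105 #2:5@105]
After op 8 [order #8] market_buy(qty=3): fills=#8x#1:3@105; bids=[#6:4@103] asks=[#1:3@105 #2:5@105]
After op 9 [order #9] limit_sell(price=98, qty=4): fills=#6x#9:4@103; bids=[-] asks=[#1:3@105 #2:5@105]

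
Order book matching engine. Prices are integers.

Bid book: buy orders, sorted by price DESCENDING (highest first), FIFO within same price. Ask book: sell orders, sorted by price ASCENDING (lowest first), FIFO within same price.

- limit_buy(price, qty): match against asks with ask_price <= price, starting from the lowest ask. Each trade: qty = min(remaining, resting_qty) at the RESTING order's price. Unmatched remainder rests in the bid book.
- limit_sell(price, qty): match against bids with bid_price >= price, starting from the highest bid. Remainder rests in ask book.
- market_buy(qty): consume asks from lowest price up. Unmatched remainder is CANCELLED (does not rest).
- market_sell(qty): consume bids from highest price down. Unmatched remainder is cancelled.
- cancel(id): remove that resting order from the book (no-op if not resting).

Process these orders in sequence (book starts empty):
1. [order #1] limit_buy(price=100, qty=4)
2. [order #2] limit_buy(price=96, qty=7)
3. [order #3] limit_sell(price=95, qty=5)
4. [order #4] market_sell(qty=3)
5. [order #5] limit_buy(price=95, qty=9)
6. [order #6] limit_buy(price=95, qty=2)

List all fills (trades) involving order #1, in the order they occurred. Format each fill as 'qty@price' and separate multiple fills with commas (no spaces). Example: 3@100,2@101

After op 1 [order #1] limit_buy(price=100, qty=4): fills=none; bids=[#1:4@100] asks=[-]
After op 2 [order #2] limit_buy(price=96, qty=7): fills=none; bids=[#1:4@100 #2:7@96] asks=[-]
After op 3 [order #3] limit_sell(price=95, qty=5): fills=#1x#3:4@100 #2x#3:1@96; bids=[#2:6@96] asks=[-]
After op 4 [order #4] market_sell(qty=3): fills=#2x#4:3@96; bids=[#2:3@96] asks=[-]
After op 5 [order #5] limit_buy(price=95, qty=9): fills=none; bids=[#2:3@96 #5:9@95] asks=[-]
After op 6 [order #6] limit_buy(price=95, qty=2): fills=none; bids=[#2:3@96 #5:9@95 #6:2@95] asks=[-]

Answer: 4@100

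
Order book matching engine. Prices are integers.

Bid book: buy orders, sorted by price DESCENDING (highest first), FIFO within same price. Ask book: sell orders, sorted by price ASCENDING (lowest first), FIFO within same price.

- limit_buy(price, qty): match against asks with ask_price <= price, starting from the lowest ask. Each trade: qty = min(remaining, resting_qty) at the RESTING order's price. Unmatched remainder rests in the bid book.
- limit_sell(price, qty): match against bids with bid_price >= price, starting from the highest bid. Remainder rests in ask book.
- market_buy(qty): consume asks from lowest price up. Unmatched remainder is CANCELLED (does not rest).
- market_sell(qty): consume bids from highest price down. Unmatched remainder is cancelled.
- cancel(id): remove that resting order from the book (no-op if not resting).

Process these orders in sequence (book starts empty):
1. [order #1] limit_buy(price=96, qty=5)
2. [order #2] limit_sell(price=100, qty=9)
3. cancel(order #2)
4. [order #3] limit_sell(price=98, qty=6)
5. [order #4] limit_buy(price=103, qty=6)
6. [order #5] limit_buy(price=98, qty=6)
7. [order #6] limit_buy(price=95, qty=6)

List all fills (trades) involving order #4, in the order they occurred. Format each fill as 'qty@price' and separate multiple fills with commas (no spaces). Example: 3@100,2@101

After op 1 [order #1] limit_buy(price=96, qty=5): fills=none; bids=[#1:5@96] asks=[-]
After op 2 [order #2] limit_sell(price=100, qty=9): fills=none; bids=[#1:5@96] asks=[#2:9@100]
After op 3 cancel(order #2): fills=none; bids=[#1:5@96] asks=[-]
After op 4 [order #3] limit_sell(price=98, qty=6): fills=none; bids=[#1:5@96] asks=[#3:6@98]
After op 5 [order #4] limit_buy(price=103, qty=6): fills=#4x#3:6@98; bids=[#1:5@96] asks=[-]
After op 6 [order #5] limit_buy(price=98, qty=6): fills=none; bids=[#5:6@98 #1:5@96] asks=[-]
After op 7 [order #6] limit_buy(price=95, qty=6): fills=none; bids=[#5:6@98 #1:5@96 #6:6@95] asks=[-]

Answer: 6@98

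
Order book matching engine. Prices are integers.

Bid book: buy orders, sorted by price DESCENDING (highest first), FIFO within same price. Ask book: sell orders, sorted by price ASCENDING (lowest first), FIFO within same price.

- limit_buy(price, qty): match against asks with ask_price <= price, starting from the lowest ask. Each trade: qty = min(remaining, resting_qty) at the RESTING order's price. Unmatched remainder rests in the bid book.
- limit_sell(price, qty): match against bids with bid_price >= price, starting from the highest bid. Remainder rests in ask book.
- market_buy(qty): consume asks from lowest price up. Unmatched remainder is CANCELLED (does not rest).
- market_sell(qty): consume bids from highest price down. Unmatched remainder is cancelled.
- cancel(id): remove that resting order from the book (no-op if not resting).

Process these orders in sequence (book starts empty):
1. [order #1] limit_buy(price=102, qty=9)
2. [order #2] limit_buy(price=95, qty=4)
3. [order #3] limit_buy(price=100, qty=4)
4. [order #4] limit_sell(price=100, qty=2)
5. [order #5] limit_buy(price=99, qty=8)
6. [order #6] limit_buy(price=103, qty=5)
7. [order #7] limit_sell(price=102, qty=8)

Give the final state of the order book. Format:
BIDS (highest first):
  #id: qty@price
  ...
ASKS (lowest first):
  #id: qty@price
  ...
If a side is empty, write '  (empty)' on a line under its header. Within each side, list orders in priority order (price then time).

After op 1 [order #1] limit_buy(price=102, qty=9): fills=none; bids=[#1:9@102] asks=[-]
After op 2 [order #2] limit_buy(price=95, qty=4): fills=none; bids=[#1:9@102 #2:4@95] asks=[-]
After op 3 [order #3] limit_buy(price=100, qty=4): fills=none; bids=[#1:9@102 #3:4@100 #2:4@95] asks=[-]
After op 4 [order #4] limit_sell(price=100, qty=2): fills=#1x#4:2@102; bids=[#1:7@102 #3:4@100 #2:4@95] asks=[-]
After op 5 [order #5] limit_buy(price=99, qty=8): fills=none; bids=[#1:7@102 #3:4@100 #5:8@99 #2:4@95] asks=[-]
After op 6 [order #6] limit_buy(price=103, qty=5): fills=none; bids=[#6:5@103 #1:7@102 #3:4@100 #5:8@99 #2:4@95] asks=[-]
After op 7 [order #7] limit_sell(price=102, qty=8): fills=#6x#7:5@103 #1x#7:3@102; bids=[#1:4@102 #3:4@100 #5:8@99 #2:4@95] asks=[-]

Answer: BIDS (highest first):
  #1: 4@102
  #3: 4@100
  #5: 8@99
  #2: 4@95
ASKS (lowest first):
  (empty)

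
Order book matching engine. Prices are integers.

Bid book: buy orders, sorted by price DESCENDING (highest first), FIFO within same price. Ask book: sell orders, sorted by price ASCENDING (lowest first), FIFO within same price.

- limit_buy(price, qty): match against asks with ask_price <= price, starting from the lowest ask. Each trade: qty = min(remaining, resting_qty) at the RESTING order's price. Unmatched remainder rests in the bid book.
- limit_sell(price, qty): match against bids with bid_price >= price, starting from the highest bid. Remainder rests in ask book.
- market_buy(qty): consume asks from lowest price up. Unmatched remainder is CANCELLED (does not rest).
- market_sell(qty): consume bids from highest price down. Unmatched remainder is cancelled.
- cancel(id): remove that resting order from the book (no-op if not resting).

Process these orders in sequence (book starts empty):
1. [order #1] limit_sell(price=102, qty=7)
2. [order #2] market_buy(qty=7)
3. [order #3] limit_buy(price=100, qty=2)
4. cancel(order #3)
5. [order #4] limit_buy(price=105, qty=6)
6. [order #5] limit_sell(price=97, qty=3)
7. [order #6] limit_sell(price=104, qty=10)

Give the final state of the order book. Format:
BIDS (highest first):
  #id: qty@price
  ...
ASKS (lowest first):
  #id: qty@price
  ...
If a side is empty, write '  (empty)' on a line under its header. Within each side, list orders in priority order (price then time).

After op 1 [order #1] limit_sell(price=102, qty=7): fills=none; bids=[-] asks=[#1:7@102]
After op 2 [order #2] market_buy(qty=7): fills=#2x#1:7@102; bids=[-] asks=[-]
After op 3 [order #3] limit_buy(price=100, qty=2): fills=none; bids=[#3:2@100] asks=[-]
After op 4 cancel(order #3): fills=none; bids=[-] asks=[-]
After op 5 [order #4] limit_buy(price=105, qty=6): fills=none; bids=[#4:6@105] asks=[-]
After op 6 [order #5] limit_sell(price=97, qty=3): fills=#4x#5:3@105; bids=[#4:3@105] asks=[-]
After op 7 [order #6] limit_sell(price=104, qty=10): fills=#4x#6:3@105; bids=[-] asks=[#6:7@104]

Answer: BIDS (highest first):
  (empty)
ASKS (lowest first):
  #6: 7@104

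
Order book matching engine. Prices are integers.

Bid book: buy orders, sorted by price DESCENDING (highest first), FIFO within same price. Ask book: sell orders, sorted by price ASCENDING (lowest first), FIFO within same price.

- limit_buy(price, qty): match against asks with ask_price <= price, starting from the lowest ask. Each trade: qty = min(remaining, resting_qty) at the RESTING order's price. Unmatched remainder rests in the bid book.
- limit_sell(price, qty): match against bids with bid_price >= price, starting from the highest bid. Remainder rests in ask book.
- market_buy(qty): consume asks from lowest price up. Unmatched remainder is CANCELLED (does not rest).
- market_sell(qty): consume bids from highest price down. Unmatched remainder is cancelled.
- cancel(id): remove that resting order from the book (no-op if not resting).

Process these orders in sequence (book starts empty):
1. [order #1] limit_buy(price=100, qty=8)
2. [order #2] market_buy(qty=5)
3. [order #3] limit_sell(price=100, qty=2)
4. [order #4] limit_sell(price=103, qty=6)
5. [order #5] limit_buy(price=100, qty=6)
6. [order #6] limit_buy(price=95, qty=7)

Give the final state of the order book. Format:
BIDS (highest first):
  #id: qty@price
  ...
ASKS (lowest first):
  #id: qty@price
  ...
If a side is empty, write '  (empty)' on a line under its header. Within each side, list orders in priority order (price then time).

Answer: BIDS (highest first):
  #1: 6@100
  #5: 6@100
  #6: 7@95
ASKS (lowest first):
  #4: 6@103

Derivation:
After op 1 [order #1] limit_buy(price=100, qty=8): fills=none; bids=[#1:8@100] asks=[-]
After op 2 [order #2] market_buy(qty=5): fills=none; bids=[#1:8@100] asks=[-]
After op 3 [order #3] limit_sell(price=100, qty=2): fills=#1x#3:2@100; bids=[#1:6@100] asks=[-]
After op 4 [order #4] limit_sell(price=103, qty=6): fills=none; bids=[#1:6@100] asks=[#4:6@103]
After op 5 [order #5] limit_buy(price=100, qty=6): fills=none; bids=[#1:6@100 #5:6@100] asks=[#4:6@103]
After op 6 [order #6] limit_buy(price=95, qty=7): fills=none; bids=[#1:6@100 #5:6@100 #6:7@95] asks=[#4:6@103]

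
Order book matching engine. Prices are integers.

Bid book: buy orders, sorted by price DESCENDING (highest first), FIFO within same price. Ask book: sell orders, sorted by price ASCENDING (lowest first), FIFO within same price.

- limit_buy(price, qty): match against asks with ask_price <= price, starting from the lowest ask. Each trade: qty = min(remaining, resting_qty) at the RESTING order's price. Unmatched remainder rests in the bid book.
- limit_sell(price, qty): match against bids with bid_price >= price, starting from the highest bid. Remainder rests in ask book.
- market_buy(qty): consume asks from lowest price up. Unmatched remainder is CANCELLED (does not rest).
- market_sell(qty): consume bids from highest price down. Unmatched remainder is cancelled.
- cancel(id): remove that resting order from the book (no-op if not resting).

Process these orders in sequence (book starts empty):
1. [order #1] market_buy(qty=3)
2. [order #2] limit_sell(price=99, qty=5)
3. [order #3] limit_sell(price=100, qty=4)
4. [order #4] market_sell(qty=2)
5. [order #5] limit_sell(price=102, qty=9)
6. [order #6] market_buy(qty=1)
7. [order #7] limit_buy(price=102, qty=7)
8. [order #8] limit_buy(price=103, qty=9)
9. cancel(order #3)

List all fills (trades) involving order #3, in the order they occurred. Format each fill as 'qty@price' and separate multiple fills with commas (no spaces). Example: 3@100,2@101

Answer: 3@100,1@100

Derivation:
After op 1 [order #1] market_buy(qty=3): fills=none; bids=[-] asks=[-]
After op 2 [order #2] limit_sell(price=99, qty=5): fills=none; bids=[-] asks=[#2:5@99]
After op 3 [order #3] limit_sell(price=100, qty=4): fills=none; bids=[-] asks=[#2:5@99 #3:4@100]
After op 4 [order #4] market_sell(qty=2): fills=none; bids=[-] asks=[#2:5@99 #3:4@100]
After op 5 [order #5] limit_sell(price=102, qty=9): fills=none; bids=[-] asks=[#2:5@99 #3:4@100 #5:9@102]
After op 6 [order #6] market_buy(qty=1): fills=#6x#2:1@99; bids=[-] asks=[#2:4@99 #3:4@100 #5:9@102]
After op 7 [order #7] limit_buy(price=102, qty=7): fills=#7x#2:4@99 #7x#3:3@100; bids=[-] asks=[#3:1@100 #5:9@102]
After op 8 [order #8] limit_buy(price=103, qty=9): fills=#8x#3:1@100 #8x#5:8@102; bids=[-] asks=[#5:1@102]
After op 9 cancel(order #3): fills=none; bids=[-] asks=[#5:1@102]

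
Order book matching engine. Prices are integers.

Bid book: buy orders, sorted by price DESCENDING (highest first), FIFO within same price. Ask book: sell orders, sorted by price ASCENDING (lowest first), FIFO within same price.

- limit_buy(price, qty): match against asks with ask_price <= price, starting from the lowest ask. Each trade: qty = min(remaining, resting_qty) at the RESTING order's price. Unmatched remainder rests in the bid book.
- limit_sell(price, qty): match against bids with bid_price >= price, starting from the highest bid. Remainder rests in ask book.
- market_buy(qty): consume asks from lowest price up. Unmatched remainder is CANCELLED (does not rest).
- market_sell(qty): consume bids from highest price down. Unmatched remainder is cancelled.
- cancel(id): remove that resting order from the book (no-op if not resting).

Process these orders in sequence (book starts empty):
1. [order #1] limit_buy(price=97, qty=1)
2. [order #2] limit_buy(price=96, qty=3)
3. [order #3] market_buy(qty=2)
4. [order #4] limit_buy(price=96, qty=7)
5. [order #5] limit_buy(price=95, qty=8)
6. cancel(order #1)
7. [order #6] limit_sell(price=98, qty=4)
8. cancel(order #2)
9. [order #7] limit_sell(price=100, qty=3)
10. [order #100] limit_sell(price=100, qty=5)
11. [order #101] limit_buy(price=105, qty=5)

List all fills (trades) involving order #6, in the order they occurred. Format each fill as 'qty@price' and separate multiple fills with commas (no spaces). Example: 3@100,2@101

Answer: 4@98

Derivation:
After op 1 [order #1] limit_buy(price=97, qty=1): fills=none; bids=[#1:1@97] asks=[-]
After op 2 [order #2] limit_buy(price=96, qty=3): fills=none; bids=[#1:1@97 #2:3@96] asks=[-]
After op 3 [order #3] market_buy(qty=2): fills=none; bids=[#1:1@97 #2:3@96] asks=[-]
After op 4 [order #4] limit_buy(price=96, qty=7): fills=none; bids=[#1:1@97 #2:3@96 #4:7@96] asks=[-]
After op 5 [order #5] limit_buy(price=95, qty=8): fills=none; bids=[#1:1@97 #2:3@96 #4:7@96 #5:8@95] asks=[-]
After op 6 cancel(order #1): fills=none; bids=[#2:3@96 #4:7@96 #5:8@95] asks=[-]
After op 7 [order #6] limit_sell(price=98, qty=4): fills=none; bids=[#2:3@96 #4:7@96 #5:8@95] asks=[#6:4@98]
After op 8 cancel(order #2): fills=none; bids=[#4:7@96 #5:8@95] asks=[#6:4@98]
After op 9 [order #7] limit_sell(price=100, qty=3): fills=none; bids=[#4:7@96 #5:8@95] asks=[#6:4@98 #7:3@100]
After op 10 [order #100] limit_sell(price=100, qty=5): fills=none; bids=[#4:7@96 #5:8@95] asks=[#6:4@98 #7:3@100 #100:5@100]
After op 11 [order #101] limit_buy(price=105, qty=5): fills=#101x#6:4@98 #101x#7:1@100; bids=[#4:7@96 #5:8@95] asks=[#7:2@100 #100:5@100]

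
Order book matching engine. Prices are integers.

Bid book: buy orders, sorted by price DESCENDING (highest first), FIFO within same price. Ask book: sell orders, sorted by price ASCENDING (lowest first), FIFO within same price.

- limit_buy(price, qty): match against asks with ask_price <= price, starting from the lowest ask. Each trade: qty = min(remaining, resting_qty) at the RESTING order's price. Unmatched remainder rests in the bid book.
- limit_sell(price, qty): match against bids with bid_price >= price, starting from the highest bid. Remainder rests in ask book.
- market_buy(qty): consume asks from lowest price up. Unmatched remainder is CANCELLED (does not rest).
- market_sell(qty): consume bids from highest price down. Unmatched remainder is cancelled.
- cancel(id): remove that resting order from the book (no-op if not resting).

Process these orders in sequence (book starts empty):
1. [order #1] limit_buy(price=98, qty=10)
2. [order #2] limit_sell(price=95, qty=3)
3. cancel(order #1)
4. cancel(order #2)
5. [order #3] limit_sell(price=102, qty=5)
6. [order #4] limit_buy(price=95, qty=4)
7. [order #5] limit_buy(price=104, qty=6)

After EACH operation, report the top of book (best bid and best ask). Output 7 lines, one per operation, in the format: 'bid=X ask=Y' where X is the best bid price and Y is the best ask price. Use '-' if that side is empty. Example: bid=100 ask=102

After op 1 [order #1] limit_buy(price=98, qty=10): fills=none; bids=[#1:10@98] asks=[-]
After op 2 [order #2] limit_sell(price=95, qty=3): fills=#1x#2:3@98; bids=[#1:7@98] asks=[-]
After op 3 cancel(order #1): fills=none; bids=[-] asks=[-]
After op 4 cancel(order #2): fills=none; bids=[-] asks=[-]
After op 5 [order #3] limit_sell(price=102, qty=5): fills=none; bids=[-] asks=[#3:5@102]
After op 6 [order #4] limit_buy(price=95, qty=4): fills=none; bids=[#4:4@95] asks=[#3:5@102]
After op 7 [order #5] limit_buy(price=104, qty=6): fills=#5x#3:5@102; bids=[#5:1@104 #4:4@95] asks=[-]

Answer: bid=98 ask=-
bid=98 ask=-
bid=- ask=-
bid=- ask=-
bid=- ask=102
bid=95 ask=102
bid=104 ask=-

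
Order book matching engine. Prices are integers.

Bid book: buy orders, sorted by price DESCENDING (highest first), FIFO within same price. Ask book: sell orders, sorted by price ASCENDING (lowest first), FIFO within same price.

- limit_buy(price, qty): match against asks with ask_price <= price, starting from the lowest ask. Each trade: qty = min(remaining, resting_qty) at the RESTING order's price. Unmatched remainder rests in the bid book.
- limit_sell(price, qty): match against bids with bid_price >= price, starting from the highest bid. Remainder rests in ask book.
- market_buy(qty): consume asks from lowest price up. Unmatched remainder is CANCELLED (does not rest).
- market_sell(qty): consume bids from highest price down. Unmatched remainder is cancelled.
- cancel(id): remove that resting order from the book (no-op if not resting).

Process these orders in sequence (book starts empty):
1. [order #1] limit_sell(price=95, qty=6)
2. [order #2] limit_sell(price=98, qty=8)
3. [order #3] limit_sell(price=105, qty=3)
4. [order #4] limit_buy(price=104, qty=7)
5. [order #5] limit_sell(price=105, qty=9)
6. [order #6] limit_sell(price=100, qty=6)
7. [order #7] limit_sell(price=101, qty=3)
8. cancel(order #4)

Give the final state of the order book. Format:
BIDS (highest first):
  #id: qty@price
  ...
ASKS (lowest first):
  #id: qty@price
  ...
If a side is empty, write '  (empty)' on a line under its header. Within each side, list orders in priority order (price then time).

After op 1 [order #1] limit_sell(price=95, qty=6): fills=none; bids=[-] asks=[#1:6@95]
After op 2 [order #2] limit_sell(price=98, qty=8): fills=none; bids=[-] asks=[#1:6@95 #2:8@98]
After op 3 [order #3] limit_sell(price=105, qty=3): fills=none; bids=[-] asks=[#1:6@95 #2:8@98 #3:3@105]
After op 4 [order #4] limit_buy(price=104, qty=7): fills=#4x#1:6@95 #4x#2:1@98; bids=[-] asks=[#2:7@98 #3:3@105]
After op 5 [order #5] limit_sell(price=105, qty=9): fills=none; bids=[-] asks=[#2:7@98 #3:3@105 #5:9@105]
After op 6 [order #6] limit_sell(price=100, qty=6): fills=none; bids=[-] asks=[#2:7@98 #6:6@100 #3:3@105 #5:9@105]
After op 7 [order #7] limit_sell(price=101, qty=3): fills=none; bids=[-] asks=[#2:7@98 #6:6@100 #7:3@101 #3:3@105 #5:9@105]
After op 8 cancel(order #4): fills=none; bids=[-] asks=[#2:7@98 #6:6@100 #7:3@101 #3:3@105 #5:9@105]

Answer: BIDS (highest first):
  (empty)
ASKS (lowest first):
  #2: 7@98
  #6: 6@100
  #7: 3@101
  #3: 3@105
  #5: 9@105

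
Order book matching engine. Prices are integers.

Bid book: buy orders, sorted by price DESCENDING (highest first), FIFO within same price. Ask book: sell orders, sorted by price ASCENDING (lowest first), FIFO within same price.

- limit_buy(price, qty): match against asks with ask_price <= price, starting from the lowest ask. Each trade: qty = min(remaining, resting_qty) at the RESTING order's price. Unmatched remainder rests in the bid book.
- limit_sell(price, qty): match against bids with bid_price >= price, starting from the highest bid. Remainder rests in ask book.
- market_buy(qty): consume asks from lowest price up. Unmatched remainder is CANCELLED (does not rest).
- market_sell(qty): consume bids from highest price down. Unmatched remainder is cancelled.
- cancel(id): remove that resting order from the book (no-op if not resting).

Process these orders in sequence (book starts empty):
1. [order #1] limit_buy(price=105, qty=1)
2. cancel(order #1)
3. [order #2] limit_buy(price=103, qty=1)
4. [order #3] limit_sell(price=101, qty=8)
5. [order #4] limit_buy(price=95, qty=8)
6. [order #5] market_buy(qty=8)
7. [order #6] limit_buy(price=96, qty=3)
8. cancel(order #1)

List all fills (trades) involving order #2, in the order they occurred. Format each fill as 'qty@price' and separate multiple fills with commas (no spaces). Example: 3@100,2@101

Answer: 1@103

Derivation:
After op 1 [order #1] limit_buy(price=105, qty=1): fills=none; bids=[#1:1@105] asks=[-]
After op 2 cancel(order #1): fills=none; bids=[-] asks=[-]
After op 3 [order #2] limit_buy(price=103, qty=1): fills=none; bids=[#2:1@103] asks=[-]
After op 4 [order #3] limit_sell(price=101, qty=8): fills=#2x#3:1@103; bids=[-] asks=[#3:7@101]
After op 5 [order #4] limit_buy(price=95, qty=8): fills=none; bids=[#4:8@95] asks=[#3:7@101]
After op 6 [order #5] market_buy(qty=8): fills=#5x#3:7@101; bids=[#4:8@95] asks=[-]
After op 7 [order #6] limit_buy(price=96, qty=3): fills=none; bids=[#6:3@96 #4:8@95] asks=[-]
After op 8 cancel(order #1): fills=none; bids=[#6:3@96 #4:8@95] asks=[-]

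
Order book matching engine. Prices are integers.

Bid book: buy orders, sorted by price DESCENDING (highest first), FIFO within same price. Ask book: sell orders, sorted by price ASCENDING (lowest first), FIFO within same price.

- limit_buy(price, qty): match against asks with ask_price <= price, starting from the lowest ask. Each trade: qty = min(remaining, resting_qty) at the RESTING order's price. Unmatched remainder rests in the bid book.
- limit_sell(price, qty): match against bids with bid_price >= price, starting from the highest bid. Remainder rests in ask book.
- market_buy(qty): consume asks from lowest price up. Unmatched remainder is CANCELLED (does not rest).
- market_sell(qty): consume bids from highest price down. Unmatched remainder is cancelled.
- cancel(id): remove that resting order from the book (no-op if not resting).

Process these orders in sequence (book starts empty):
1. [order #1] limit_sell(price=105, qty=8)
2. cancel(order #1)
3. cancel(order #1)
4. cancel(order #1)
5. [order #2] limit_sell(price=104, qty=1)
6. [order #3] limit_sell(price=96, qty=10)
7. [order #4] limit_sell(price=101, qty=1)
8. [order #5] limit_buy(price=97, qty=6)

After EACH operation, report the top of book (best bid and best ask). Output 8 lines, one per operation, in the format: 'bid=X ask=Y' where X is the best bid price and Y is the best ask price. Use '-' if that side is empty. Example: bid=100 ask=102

After op 1 [order #1] limit_sell(price=105, qty=8): fills=none; bids=[-] asks=[#1:8@105]
After op 2 cancel(order #1): fills=none; bids=[-] asks=[-]
After op 3 cancel(order #1): fills=none; bids=[-] asks=[-]
After op 4 cancel(order #1): fills=none; bids=[-] asks=[-]
After op 5 [order #2] limit_sell(price=104, qty=1): fills=none; bids=[-] asks=[#2:1@104]
After op 6 [order #3] limit_sell(price=96, qty=10): fills=none; bids=[-] asks=[#3:10@96 #2:1@104]
After op 7 [order #4] limit_sell(price=101, qty=1): fills=none; bids=[-] asks=[#3:10@96 #4:1@101 #2:1@104]
After op 8 [order #5] limit_buy(price=97, qty=6): fills=#5x#3:6@96; bids=[-] asks=[#3:4@96 #4:1@101 #2:1@104]

Answer: bid=- ask=105
bid=- ask=-
bid=- ask=-
bid=- ask=-
bid=- ask=104
bid=- ask=96
bid=- ask=96
bid=- ask=96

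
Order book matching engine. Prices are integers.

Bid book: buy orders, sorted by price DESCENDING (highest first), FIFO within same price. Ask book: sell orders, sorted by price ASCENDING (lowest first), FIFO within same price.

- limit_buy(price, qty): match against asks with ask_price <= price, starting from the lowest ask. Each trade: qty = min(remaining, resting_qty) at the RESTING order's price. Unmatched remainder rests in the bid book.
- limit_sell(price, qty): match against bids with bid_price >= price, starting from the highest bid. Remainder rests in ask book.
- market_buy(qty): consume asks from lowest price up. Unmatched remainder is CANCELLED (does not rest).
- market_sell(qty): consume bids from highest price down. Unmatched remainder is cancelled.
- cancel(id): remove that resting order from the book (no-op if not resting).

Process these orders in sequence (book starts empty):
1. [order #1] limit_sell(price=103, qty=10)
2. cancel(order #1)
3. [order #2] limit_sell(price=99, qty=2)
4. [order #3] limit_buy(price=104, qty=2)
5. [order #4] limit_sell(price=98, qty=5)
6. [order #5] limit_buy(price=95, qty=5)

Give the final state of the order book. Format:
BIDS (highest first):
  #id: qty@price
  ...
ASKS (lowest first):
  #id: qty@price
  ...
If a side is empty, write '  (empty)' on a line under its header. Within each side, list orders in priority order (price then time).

After op 1 [order #1] limit_sell(price=103, qty=10): fills=none; bids=[-] asks=[#1:10@103]
After op 2 cancel(order #1): fills=none; bids=[-] asks=[-]
After op 3 [order #2] limit_sell(price=99, qty=2): fills=none; bids=[-] asks=[#2:2@99]
After op 4 [order #3] limit_buy(price=104, qty=2): fills=#3x#2:2@99; bids=[-] asks=[-]
After op 5 [order #4] limit_sell(price=98, qty=5): fills=none; bids=[-] asks=[#4:5@98]
After op 6 [order #5] limit_buy(price=95, qty=5): fills=none; bids=[#5:5@95] asks=[#4:5@98]

Answer: BIDS (highest first):
  #5: 5@95
ASKS (lowest first):
  #4: 5@98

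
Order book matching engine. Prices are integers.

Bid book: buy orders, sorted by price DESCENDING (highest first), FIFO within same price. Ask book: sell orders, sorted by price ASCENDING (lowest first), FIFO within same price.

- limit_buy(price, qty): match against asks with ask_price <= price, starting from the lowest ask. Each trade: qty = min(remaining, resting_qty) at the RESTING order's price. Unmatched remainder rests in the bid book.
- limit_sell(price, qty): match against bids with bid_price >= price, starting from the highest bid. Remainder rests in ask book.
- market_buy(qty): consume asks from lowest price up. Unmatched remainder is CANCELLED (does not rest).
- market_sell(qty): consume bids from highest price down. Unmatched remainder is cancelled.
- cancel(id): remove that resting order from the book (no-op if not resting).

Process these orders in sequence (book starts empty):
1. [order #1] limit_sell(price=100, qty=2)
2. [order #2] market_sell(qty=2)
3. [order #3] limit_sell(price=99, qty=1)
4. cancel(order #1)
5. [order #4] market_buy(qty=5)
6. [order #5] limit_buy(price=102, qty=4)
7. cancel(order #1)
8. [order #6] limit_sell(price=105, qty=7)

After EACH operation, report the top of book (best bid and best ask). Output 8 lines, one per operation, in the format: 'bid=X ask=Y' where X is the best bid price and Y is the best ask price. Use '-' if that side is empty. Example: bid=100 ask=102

After op 1 [order #1] limit_sell(price=100, qty=2): fills=none; bids=[-] asks=[#1:2@100]
After op 2 [order #2] market_sell(qty=2): fills=none; bids=[-] asks=[#1:2@100]
After op 3 [order #3] limit_sell(price=99, qty=1): fills=none; bids=[-] asks=[#3:1@99 #1:2@100]
After op 4 cancel(order #1): fills=none; bids=[-] asks=[#3:1@99]
After op 5 [order #4] market_buy(qty=5): fills=#4x#3:1@99; bids=[-] asks=[-]
After op 6 [order #5] limit_buy(price=102, qty=4): fills=none; bids=[#5:4@102] asks=[-]
After op 7 cancel(order #1): fills=none; bids=[#5:4@102] asks=[-]
After op 8 [order #6] limit_sell(price=105, qty=7): fills=none; bids=[#5:4@102] asks=[#6:7@105]

Answer: bid=- ask=100
bid=- ask=100
bid=- ask=99
bid=- ask=99
bid=- ask=-
bid=102 ask=-
bid=102 ask=-
bid=102 ask=105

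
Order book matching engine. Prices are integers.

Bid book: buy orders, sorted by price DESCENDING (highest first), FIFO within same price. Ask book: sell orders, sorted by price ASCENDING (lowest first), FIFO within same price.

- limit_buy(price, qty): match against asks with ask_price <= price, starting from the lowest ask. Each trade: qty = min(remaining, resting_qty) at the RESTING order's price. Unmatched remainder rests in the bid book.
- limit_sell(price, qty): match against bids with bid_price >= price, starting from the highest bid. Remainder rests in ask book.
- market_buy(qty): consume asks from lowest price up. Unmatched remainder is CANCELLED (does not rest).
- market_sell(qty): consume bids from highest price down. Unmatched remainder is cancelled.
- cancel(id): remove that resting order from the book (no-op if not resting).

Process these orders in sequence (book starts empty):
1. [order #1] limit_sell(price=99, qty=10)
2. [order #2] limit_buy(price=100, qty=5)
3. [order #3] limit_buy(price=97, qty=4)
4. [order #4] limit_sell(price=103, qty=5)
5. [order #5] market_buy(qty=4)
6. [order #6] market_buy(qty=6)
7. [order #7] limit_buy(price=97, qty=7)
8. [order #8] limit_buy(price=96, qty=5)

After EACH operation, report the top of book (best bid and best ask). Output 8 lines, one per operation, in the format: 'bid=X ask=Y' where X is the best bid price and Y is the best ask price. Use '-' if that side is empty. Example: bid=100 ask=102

After op 1 [order #1] limit_sell(price=99, qty=10): fills=none; bids=[-] asks=[#1:10@99]
After op 2 [order #2] limit_buy(price=100, qty=5): fills=#2x#1:5@99; bids=[-] asks=[#1:5@99]
After op 3 [order #3] limit_buy(price=97, qty=4): fills=none; bids=[#3:4@97] asks=[#1:5@99]
After op 4 [order #4] limit_sell(price=103, qty=5): fills=none; bids=[#3:4@97] asks=[#1:5@99 #4:5@103]
After op 5 [order #5] market_buy(qty=4): fills=#5x#1:4@99; bids=[#3:4@97] asks=[#1:1@99 #4:5@103]
After op 6 [order #6] market_buy(qty=6): fills=#6x#1:1@99 #6x#4:5@103; bids=[#3:4@97] asks=[-]
After op 7 [order #7] limit_buy(price=97, qty=7): fills=none; bids=[#3:4@97 #7:7@97] asks=[-]
After op 8 [order #8] limit_buy(price=96, qty=5): fills=none; bids=[#3:4@97 #7:7@97 #8:5@96] asks=[-]

Answer: bid=- ask=99
bid=- ask=99
bid=97 ask=99
bid=97 ask=99
bid=97 ask=99
bid=97 ask=-
bid=97 ask=-
bid=97 ask=-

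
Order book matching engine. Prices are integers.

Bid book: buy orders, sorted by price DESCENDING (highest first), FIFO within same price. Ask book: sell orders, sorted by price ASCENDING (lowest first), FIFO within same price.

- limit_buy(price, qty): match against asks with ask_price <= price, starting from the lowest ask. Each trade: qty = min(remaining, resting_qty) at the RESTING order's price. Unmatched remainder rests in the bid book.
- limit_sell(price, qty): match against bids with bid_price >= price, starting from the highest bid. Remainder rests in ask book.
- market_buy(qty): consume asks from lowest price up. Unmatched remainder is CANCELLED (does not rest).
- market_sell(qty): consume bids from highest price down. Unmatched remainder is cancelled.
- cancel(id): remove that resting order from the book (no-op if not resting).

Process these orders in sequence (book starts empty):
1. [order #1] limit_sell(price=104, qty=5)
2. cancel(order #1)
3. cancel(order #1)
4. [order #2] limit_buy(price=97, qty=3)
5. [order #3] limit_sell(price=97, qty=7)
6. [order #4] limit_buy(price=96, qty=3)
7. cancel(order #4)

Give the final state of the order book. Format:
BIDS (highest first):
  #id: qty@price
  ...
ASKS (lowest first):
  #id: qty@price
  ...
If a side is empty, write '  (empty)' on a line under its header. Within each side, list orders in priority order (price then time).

Answer: BIDS (highest first):
  (empty)
ASKS (lowest first):
  #3: 4@97

Derivation:
After op 1 [order #1] limit_sell(price=104, qty=5): fills=none; bids=[-] asks=[#1:5@104]
After op 2 cancel(order #1): fills=none; bids=[-] asks=[-]
After op 3 cancel(order #1): fills=none; bids=[-] asks=[-]
After op 4 [order #2] limit_buy(price=97, qty=3): fills=none; bids=[#2:3@97] asks=[-]
After op 5 [order #3] limit_sell(price=97, qty=7): fills=#2x#3:3@97; bids=[-] asks=[#3:4@97]
After op 6 [order #4] limit_buy(price=96, qty=3): fills=none; bids=[#4:3@96] asks=[#3:4@97]
After op 7 cancel(order #4): fills=none; bids=[-] asks=[#3:4@97]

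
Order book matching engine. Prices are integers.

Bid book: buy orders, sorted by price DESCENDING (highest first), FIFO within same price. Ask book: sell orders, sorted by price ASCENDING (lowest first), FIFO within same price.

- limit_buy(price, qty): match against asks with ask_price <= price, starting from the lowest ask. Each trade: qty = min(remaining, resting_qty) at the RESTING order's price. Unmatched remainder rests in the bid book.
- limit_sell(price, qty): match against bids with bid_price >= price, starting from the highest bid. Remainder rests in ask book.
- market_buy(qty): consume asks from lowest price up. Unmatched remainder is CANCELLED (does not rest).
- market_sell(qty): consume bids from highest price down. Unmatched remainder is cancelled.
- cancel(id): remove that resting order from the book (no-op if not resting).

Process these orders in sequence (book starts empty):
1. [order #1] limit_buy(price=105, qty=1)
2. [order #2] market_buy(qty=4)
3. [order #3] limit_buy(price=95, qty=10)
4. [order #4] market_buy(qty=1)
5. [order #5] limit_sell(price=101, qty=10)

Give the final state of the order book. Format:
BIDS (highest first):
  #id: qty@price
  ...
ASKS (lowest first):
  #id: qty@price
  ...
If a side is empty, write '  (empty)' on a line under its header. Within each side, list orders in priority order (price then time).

After op 1 [order #1] limit_buy(price=105, qty=1): fills=none; bids=[#1:1@105] asks=[-]
After op 2 [order #2] market_buy(qty=4): fills=none; bids=[#1:1@105] asks=[-]
After op 3 [order #3] limit_buy(price=95, qty=10): fills=none; bids=[#1:1@105 #3:10@95] asks=[-]
After op 4 [order #4] market_buy(qty=1): fills=none; bids=[#1:1@105 #3:10@95] asks=[-]
After op 5 [order #5] limit_sell(price=101, qty=10): fills=#1x#5:1@105; bids=[#3:10@95] asks=[#5:9@101]

Answer: BIDS (highest first):
  #3: 10@95
ASKS (lowest first):
  #5: 9@101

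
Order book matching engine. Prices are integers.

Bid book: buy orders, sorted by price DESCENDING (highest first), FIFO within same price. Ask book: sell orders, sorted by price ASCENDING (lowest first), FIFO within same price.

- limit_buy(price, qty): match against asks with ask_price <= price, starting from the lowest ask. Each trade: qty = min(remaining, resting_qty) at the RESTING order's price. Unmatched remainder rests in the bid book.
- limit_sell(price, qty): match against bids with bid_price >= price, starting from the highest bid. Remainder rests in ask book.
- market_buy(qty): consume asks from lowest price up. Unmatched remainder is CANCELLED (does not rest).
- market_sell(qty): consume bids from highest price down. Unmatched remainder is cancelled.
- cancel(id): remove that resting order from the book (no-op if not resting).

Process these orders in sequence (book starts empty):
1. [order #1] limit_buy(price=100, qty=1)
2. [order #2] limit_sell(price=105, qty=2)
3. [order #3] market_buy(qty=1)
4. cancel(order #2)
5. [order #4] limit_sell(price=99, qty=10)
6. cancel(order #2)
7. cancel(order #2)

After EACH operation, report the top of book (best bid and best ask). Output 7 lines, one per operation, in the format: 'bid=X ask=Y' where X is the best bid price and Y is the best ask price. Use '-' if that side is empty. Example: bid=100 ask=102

Answer: bid=100 ask=-
bid=100 ask=105
bid=100 ask=105
bid=100 ask=-
bid=- ask=99
bid=- ask=99
bid=- ask=99

Derivation:
After op 1 [order #1] limit_buy(price=100, qty=1): fills=none; bids=[#1:1@100] asks=[-]
After op 2 [order #2] limit_sell(price=105, qty=2): fills=none; bids=[#1:1@100] asks=[#2:2@105]
After op 3 [order #3] market_buy(qty=1): fills=#3x#2:1@105; bids=[#1:1@100] asks=[#2:1@105]
After op 4 cancel(order #2): fills=none; bids=[#1:1@100] asks=[-]
After op 5 [order #4] limit_sell(price=99, qty=10): fills=#1x#4:1@100; bids=[-] asks=[#4:9@99]
After op 6 cancel(order #2): fills=none; bids=[-] asks=[#4:9@99]
After op 7 cancel(order #2): fills=none; bids=[-] asks=[#4:9@99]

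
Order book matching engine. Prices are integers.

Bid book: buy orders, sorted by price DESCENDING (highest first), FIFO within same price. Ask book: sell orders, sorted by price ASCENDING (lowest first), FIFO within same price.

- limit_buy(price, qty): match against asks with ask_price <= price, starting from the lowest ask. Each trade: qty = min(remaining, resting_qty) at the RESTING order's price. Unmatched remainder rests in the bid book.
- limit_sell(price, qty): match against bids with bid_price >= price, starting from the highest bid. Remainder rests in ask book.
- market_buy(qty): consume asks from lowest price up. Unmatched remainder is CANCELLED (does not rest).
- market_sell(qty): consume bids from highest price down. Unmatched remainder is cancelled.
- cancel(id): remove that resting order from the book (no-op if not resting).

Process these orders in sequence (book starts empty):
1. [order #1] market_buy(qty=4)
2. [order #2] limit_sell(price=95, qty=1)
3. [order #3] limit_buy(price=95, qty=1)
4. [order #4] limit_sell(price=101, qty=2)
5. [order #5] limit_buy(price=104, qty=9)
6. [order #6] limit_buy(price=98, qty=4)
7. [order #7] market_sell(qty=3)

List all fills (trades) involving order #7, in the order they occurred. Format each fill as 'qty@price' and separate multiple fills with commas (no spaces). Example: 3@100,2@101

Answer: 3@104

Derivation:
After op 1 [order #1] market_buy(qty=4): fills=none; bids=[-] asks=[-]
After op 2 [order #2] limit_sell(price=95, qty=1): fills=none; bids=[-] asks=[#2:1@95]
After op 3 [order #3] limit_buy(price=95, qty=1): fills=#3x#2:1@95; bids=[-] asks=[-]
After op 4 [order #4] limit_sell(price=101, qty=2): fills=none; bids=[-] asks=[#4:2@101]
After op 5 [order #5] limit_buy(price=104, qty=9): fills=#5x#4:2@101; bids=[#5:7@104] asks=[-]
After op 6 [order #6] limit_buy(price=98, qty=4): fills=none; bids=[#5:7@104 #6:4@98] asks=[-]
After op 7 [order #7] market_sell(qty=3): fills=#5x#7:3@104; bids=[#5:4@104 #6:4@98] asks=[-]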